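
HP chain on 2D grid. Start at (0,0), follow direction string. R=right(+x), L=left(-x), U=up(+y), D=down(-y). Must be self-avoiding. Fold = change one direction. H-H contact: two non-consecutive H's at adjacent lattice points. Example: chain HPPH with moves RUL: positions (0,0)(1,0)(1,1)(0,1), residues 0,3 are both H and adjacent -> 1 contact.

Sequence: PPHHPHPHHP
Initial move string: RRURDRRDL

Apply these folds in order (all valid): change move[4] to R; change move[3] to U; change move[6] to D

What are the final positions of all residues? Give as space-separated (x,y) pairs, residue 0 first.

Initial moves: RRURDRRDL
Fold: move[4]->R => RRURRRRDL (positions: [(0, 0), (1, 0), (2, 0), (2, 1), (3, 1), (4, 1), (5, 1), (6, 1), (6, 0), (5, 0)])
Fold: move[3]->U => RRUURRRDL (positions: [(0, 0), (1, 0), (2, 0), (2, 1), (2, 2), (3, 2), (4, 2), (5, 2), (5, 1), (4, 1)])
Fold: move[6]->D => RRUURRDDL (positions: [(0, 0), (1, 0), (2, 0), (2, 1), (2, 2), (3, 2), (4, 2), (4, 1), (4, 0), (3, 0)])

Answer: (0,0) (1,0) (2,0) (2,1) (2,2) (3,2) (4,2) (4,1) (4,0) (3,0)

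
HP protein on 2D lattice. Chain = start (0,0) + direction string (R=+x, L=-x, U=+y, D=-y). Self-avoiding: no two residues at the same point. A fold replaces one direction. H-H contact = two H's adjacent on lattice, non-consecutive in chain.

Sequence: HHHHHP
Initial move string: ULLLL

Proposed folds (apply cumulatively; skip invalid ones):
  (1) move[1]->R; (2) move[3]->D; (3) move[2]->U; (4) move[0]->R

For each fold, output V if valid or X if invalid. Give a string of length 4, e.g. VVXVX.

Answer: XVXX

Derivation:
Initial: ULLLL -> [(0, 0), (0, 1), (-1, 1), (-2, 1), (-3, 1), (-4, 1)]
Fold 1: move[1]->R => URLLL INVALID (collision), skipped
Fold 2: move[3]->D => ULLDL VALID
Fold 3: move[2]->U => ULUDL INVALID (collision), skipped
Fold 4: move[0]->R => RLLDL INVALID (collision), skipped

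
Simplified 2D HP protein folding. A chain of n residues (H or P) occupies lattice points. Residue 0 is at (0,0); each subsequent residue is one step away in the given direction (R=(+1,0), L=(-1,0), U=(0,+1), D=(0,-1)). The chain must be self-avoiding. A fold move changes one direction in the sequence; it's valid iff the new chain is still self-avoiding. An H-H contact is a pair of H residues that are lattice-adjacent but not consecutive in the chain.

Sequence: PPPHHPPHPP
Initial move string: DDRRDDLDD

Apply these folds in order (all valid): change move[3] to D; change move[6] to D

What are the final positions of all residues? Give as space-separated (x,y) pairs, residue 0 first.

Answer: (0,0) (0,-1) (0,-2) (1,-2) (1,-3) (1,-4) (1,-5) (1,-6) (1,-7) (1,-8)

Derivation:
Initial moves: DDRRDDLDD
Fold: move[3]->D => DDRDDDLDD (positions: [(0, 0), (0, -1), (0, -2), (1, -2), (1, -3), (1, -4), (1, -5), (0, -5), (0, -6), (0, -7)])
Fold: move[6]->D => DDRDDDDDD (positions: [(0, 0), (0, -1), (0, -2), (1, -2), (1, -3), (1, -4), (1, -5), (1, -6), (1, -7), (1, -8)])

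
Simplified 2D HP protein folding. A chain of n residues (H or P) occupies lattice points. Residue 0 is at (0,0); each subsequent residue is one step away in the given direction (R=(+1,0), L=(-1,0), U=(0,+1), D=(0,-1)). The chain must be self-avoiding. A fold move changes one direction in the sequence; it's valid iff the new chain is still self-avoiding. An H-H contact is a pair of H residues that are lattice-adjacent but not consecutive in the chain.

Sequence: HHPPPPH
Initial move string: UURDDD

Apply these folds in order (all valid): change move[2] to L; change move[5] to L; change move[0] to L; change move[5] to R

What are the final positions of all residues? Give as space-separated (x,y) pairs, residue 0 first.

Initial moves: UURDDD
Fold: move[2]->L => UULDDD (positions: [(0, 0), (0, 1), (0, 2), (-1, 2), (-1, 1), (-1, 0), (-1, -1)])
Fold: move[5]->L => UULDDL (positions: [(0, 0), (0, 1), (0, 2), (-1, 2), (-1, 1), (-1, 0), (-2, 0)])
Fold: move[0]->L => LULDDL (positions: [(0, 0), (-1, 0), (-1, 1), (-2, 1), (-2, 0), (-2, -1), (-3, -1)])
Fold: move[5]->R => LULDDR (positions: [(0, 0), (-1, 0), (-1, 1), (-2, 1), (-2, 0), (-2, -1), (-1, -1)])

Answer: (0,0) (-1,0) (-1,1) (-2,1) (-2,0) (-2,-1) (-1,-1)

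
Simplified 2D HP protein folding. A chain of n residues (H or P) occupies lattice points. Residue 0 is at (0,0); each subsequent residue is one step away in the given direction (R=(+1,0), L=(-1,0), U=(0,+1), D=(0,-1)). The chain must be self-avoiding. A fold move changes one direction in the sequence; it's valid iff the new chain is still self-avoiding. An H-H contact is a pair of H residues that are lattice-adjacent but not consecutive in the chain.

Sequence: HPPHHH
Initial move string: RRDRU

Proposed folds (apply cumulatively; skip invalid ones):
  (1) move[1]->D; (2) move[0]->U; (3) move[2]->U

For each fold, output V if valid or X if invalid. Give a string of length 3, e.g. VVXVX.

Initial: RRDRU -> [(0, 0), (1, 0), (2, 0), (2, -1), (3, -1), (3, 0)]
Fold 1: move[1]->D => RDDRU VALID
Fold 2: move[0]->U => UDDRU INVALID (collision), skipped
Fold 3: move[2]->U => RDURU INVALID (collision), skipped

Answer: VXX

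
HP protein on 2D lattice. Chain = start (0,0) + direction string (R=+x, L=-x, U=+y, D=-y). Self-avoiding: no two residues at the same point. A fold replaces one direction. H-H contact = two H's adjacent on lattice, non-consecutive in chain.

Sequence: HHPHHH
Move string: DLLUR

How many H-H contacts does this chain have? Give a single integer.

Positions: [(0, 0), (0, -1), (-1, -1), (-2, -1), (-2, 0), (-1, 0)]
H-H contact: residue 0 @(0,0) - residue 5 @(-1, 0)

Answer: 1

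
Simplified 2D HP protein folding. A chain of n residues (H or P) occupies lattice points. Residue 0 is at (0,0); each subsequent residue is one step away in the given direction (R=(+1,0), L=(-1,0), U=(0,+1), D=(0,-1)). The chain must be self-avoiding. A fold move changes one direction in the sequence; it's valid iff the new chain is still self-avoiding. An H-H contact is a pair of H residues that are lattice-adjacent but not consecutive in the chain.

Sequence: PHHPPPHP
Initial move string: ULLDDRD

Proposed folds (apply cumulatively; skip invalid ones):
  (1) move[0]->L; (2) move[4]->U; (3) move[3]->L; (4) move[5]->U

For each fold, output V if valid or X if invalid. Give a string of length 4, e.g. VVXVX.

Answer: VXVX

Derivation:
Initial: ULLDDRD -> [(0, 0), (0, 1), (-1, 1), (-2, 1), (-2, 0), (-2, -1), (-1, -1), (-1, -2)]
Fold 1: move[0]->L => LLLDDRD VALID
Fold 2: move[4]->U => LLLDURD INVALID (collision), skipped
Fold 3: move[3]->L => LLLLDRD VALID
Fold 4: move[5]->U => LLLLDUD INVALID (collision), skipped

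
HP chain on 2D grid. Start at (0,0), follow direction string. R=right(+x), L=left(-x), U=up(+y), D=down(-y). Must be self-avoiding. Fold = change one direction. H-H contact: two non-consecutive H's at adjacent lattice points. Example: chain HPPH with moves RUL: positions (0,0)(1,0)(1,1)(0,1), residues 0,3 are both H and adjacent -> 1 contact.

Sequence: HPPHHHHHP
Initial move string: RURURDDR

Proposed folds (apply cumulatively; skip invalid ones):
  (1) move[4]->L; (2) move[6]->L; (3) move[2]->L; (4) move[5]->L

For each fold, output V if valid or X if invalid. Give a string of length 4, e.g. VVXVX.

Answer: XXXX

Derivation:
Initial: RURURDDR -> [(0, 0), (1, 0), (1, 1), (2, 1), (2, 2), (3, 2), (3, 1), (3, 0), (4, 0)]
Fold 1: move[4]->L => RURULDDR INVALID (collision), skipped
Fold 2: move[6]->L => RURURDLR INVALID (collision), skipped
Fold 3: move[2]->L => RULURDDR INVALID (collision), skipped
Fold 4: move[5]->L => RURURLDR INVALID (collision), skipped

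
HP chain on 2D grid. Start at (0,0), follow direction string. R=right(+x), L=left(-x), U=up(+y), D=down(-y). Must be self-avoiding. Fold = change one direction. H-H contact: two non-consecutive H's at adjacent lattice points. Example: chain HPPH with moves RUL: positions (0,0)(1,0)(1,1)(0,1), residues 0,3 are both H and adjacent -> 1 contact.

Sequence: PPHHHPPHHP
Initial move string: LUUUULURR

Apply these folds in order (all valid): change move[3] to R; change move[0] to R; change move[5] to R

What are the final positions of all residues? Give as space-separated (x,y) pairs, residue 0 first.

Answer: (0,0) (1,0) (1,1) (1,2) (2,2) (2,3) (3,3) (3,4) (4,4) (5,4)

Derivation:
Initial moves: LUUUULURR
Fold: move[3]->R => LUURULURR (positions: [(0, 0), (-1, 0), (-1, 1), (-1, 2), (0, 2), (0, 3), (-1, 3), (-1, 4), (0, 4), (1, 4)])
Fold: move[0]->R => RUURULURR (positions: [(0, 0), (1, 0), (1, 1), (1, 2), (2, 2), (2, 3), (1, 3), (1, 4), (2, 4), (3, 4)])
Fold: move[5]->R => RUURURURR (positions: [(0, 0), (1, 0), (1, 1), (1, 2), (2, 2), (2, 3), (3, 3), (3, 4), (4, 4), (5, 4)])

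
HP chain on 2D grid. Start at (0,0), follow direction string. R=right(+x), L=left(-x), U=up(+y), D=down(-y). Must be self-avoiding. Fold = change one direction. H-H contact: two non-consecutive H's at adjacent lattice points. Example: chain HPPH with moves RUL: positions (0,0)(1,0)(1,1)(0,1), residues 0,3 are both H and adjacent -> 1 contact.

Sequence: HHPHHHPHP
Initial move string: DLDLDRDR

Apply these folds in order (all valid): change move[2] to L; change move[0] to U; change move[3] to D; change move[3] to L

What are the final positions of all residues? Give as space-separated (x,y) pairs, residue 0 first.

Answer: (0,0) (0,1) (-1,1) (-2,1) (-3,1) (-3,0) (-2,0) (-2,-1) (-1,-1)

Derivation:
Initial moves: DLDLDRDR
Fold: move[2]->L => DLLLDRDR (positions: [(0, 0), (0, -1), (-1, -1), (-2, -1), (-3, -1), (-3, -2), (-2, -2), (-2, -3), (-1, -3)])
Fold: move[0]->U => ULLLDRDR (positions: [(0, 0), (0, 1), (-1, 1), (-2, 1), (-3, 1), (-3, 0), (-2, 0), (-2, -1), (-1, -1)])
Fold: move[3]->D => ULLDDRDR (positions: [(0, 0), (0, 1), (-1, 1), (-2, 1), (-2, 0), (-2, -1), (-1, -1), (-1, -2), (0, -2)])
Fold: move[3]->L => ULLLDRDR (positions: [(0, 0), (0, 1), (-1, 1), (-2, 1), (-3, 1), (-3, 0), (-2, 0), (-2, -1), (-1, -1)])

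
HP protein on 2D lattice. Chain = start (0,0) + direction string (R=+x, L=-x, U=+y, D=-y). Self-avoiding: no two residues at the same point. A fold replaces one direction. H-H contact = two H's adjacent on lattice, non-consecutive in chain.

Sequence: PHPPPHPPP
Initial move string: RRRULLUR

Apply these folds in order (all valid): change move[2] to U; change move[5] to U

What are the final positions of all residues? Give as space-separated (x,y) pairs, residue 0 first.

Answer: (0,0) (1,0) (2,0) (2,1) (2,2) (1,2) (1,3) (1,4) (2,4)

Derivation:
Initial moves: RRRULLUR
Fold: move[2]->U => RRUULLUR (positions: [(0, 0), (1, 0), (2, 0), (2, 1), (2, 2), (1, 2), (0, 2), (0, 3), (1, 3)])
Fold: move[5]->U => RRUULUUR (positions: [(0, 0), (1, 0), (2, 0), (2, 1), (2, 2), (1, 2), (1, 3), (1, 4), (2, 4)])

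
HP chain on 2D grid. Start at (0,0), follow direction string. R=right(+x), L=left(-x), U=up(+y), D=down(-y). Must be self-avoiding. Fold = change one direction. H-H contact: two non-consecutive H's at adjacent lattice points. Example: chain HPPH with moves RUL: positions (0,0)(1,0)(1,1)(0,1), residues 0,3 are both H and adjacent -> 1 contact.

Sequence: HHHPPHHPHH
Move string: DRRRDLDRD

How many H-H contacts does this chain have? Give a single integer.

Answer: 1

Derivation:
Positions: [(0, 0), (0, -1), (1, -1), (2, -1), (3, -1), (3, -2), (2, -2), (2, -3), (3, -3), (3, -4)]
H-H contact: residue 5 @(3,-2) - residue 8 @(3, -3)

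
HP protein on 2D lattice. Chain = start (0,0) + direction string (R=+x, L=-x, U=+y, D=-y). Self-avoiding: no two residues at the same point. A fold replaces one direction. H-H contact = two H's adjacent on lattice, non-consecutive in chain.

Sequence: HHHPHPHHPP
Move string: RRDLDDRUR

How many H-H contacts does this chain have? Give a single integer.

Positions: [(0, 0), (1, 0), (2, 0), (2, -1), (1, -1), (1, -2), (1, -3), (2, -3), (2, -2), (3, -2)]
H-H contact: residue 1 @(1,0) - residue 4 @(1, -1)

Answer: 1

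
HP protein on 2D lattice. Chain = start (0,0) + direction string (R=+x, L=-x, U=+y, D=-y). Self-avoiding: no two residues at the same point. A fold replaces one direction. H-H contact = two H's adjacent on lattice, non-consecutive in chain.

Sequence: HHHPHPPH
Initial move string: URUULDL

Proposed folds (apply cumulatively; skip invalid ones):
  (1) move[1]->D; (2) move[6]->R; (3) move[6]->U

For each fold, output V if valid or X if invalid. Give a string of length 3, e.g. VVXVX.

Answer: XXX

Derivation:
Initial: URUULDL -> [(0, 0), (0, 1), (1, 1), (1, 2), (1, 3), (0, 3), (0, 2), (-1, 2)]
Fold 1: move[1]->D => UDUULDL INVALID (collision), skipped
Fold 2: move[6]->R => URUULDR INVALID (collision), skipped
Fold 3: move[6]->U => URUULDU INVALID (collision), skipped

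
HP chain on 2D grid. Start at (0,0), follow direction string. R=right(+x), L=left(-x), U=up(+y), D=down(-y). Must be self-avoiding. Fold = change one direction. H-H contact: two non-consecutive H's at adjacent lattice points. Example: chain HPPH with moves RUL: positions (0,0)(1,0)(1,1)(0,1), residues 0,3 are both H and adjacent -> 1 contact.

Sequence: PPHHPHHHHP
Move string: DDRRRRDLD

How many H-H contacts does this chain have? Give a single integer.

Answer: 1

Derivation:
Positions: [(0, 0), (0, -1), (0, -2), (1, -2), (2, -2), (3, -2), (4, -2), (4, -3), (3, -3), (3, -4)]
H-H contact: residue 5 @(3,-2) - residue 8 @(3, -3)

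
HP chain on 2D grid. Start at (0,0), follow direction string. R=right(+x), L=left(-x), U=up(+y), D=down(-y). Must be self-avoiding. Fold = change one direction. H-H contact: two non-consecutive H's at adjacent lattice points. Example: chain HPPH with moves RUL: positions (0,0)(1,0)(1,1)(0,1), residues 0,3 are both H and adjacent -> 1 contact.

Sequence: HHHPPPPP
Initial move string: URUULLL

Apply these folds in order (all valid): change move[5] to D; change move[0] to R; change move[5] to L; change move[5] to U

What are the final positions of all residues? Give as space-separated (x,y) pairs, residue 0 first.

Initial moves: URUULLL
Fold: move[5]->D => URUULDL (positions: [(0, 0), (0, 1), (1, 1), (1, 2), (1, 3), (0, 3), (0, 2), (-1, 2)])
Fold: move[0]->R => RRUULDL (positions: [(0, 0), (1, 0), (2, 0), (2, 1), (2, 2), (1, 2), (1, 1), (0, 1)])
Fold: move[5]->L => RRUULLL (positions: [(0, 0), (1, 0), (2, 0), (2, 1), (2, 2), (1, 2), (0, 2), (-1, 2)])
Fold: move[5]->U => RRUULUL (positions: [(0, 0), (1, 0), (2, 0), (2, 1), (2, 2), (1, 2), (1, 3), (0, 3)])

Answer: (0,0) (1,0) (2,0) (2,1) (2,2) (1,2) (1,3) (0,3)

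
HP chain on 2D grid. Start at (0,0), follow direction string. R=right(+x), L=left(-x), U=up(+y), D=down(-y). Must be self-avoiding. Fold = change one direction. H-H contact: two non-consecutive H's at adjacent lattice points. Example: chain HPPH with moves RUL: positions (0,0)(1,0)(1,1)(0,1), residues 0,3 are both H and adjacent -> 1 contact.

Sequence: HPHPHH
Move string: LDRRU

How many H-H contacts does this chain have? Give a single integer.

Positions: [(0, 0), (-1, 0), (-1, -1), (0, -1), (1, -1), (1, 0)]
H-H contact: residue 0 @(0,0) - residue 5 @(1, 0)

Answer: 1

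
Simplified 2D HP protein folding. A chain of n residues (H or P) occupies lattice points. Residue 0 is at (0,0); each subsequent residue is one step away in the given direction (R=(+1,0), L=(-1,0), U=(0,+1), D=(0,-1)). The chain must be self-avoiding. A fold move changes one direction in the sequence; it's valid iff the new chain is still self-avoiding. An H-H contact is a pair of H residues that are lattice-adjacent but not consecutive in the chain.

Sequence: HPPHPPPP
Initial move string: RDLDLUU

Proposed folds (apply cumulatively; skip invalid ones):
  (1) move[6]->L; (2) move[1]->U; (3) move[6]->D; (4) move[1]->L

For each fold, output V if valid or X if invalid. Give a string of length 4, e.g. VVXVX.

Initial: RDLDLUU -> [(0, 0), (1, 0), (1, -1), (0, -1), (0, -2), (-1, -2), (-1, -1), (-1, 0)]
Fold 1: move[6]->L => RDLDLUL VALID
Fold 2: move[1]->U => RULDLUL INVALID (collision), skipped
Fold 3: move[6]->D => RDLDLUD INVALID (collision), skipped
Fold 4: move[1]->L => RLLDLUL INVALID (collision), skipped

Answer: VXXX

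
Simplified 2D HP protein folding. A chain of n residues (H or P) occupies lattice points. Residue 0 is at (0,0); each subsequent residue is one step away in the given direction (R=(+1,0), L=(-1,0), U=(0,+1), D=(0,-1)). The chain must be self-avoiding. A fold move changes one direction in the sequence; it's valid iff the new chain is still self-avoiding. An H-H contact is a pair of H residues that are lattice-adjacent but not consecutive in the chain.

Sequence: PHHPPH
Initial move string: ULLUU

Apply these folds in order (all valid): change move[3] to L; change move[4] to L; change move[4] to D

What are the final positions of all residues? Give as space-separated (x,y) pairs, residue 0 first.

Initial moves: ULLUU
Fold: move[3]->L => ULLLU (positions: [(0, 0), (0, 1), (-1, 1), (-2, 1), (-3, 1), (-3, 2)])
Fold: move[4]->L => ULLLL (positions: [(0, 0), (0, 1), (-1, 1), (-2, 1), (-3, 1), (-4, 1)])
Fold: move[4]->D => ULLLD (positions: [(0, 0), (0, 1), (-1, 1), (-2, 1), (-3, 1), (-3, 0)])

Answer: (0,0) (0,1) (-1,1) (-2,1) (-3,1) (-3,0)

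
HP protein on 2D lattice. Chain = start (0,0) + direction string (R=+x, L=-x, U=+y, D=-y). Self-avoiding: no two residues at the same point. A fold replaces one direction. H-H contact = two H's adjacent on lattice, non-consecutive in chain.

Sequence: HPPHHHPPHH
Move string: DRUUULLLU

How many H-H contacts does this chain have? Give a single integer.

Positions: [(0, 0), (0, -1), (1, -1), (1, 0), (1, 1), (1, 2), (0, 2), (-1, 2), (-2, 2), (-2, 3)]
H-H contact: residue 0 @(0,0) - residue 3 @(1, 0)

Answer: 1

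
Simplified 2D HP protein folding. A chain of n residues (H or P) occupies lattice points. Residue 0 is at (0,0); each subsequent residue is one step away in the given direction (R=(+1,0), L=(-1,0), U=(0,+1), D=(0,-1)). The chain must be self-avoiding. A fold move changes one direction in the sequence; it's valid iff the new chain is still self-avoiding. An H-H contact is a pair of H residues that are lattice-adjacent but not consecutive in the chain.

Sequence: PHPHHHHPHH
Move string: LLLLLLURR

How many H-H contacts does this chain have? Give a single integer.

Positions: [(0, 0), (-1, 0), (-2, 0), (-3, 0), (-4, 0), (-5, 0), (-6, 0), (-6, 1), (-5, 1), (-4, 1)]
H-H contact: residue 4 @(-4,0) - residue 9 @(-4, 1)
H-H contact: residue 5 @(-5,0) - residue 8 @(-5, 1)

Answer: 2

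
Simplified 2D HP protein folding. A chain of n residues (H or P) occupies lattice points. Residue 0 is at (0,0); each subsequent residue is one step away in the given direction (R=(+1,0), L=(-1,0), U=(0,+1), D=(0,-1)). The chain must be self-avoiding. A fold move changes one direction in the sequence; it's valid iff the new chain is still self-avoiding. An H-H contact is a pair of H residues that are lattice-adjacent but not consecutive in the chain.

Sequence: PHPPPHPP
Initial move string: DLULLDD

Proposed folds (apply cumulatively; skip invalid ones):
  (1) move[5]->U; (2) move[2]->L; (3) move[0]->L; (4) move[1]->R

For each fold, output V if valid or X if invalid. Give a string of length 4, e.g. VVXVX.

Answer: XVVX

Derivation:
Initial: DLULLDD -> [(0, 0), (0, -1), (-1, -1), (-1, 0), (-2, 0), (-3, 0), (-3, -1), (-3, -2)]
Fold 1: move[5]->U => DLULLUD INVALID (collision), skipped
Fold 2: move[2]->L => DLLLLDD VALID
Fold 3: move[0]->L => LLLLLDD VALID
Fold 4: move[1]->R => LRLLLDD INVALID (collision), skipped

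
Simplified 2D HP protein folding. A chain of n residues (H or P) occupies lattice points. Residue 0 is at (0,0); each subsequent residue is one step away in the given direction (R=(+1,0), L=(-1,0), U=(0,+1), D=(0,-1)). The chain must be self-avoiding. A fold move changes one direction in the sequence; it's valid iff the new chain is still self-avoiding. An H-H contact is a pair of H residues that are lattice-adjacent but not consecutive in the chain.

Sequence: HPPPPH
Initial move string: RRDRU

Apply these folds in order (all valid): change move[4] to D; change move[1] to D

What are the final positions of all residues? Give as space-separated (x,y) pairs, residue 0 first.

Answer: (0,0) (1,0) (1,-1) (1,-2) (2,-2) (2,-3)

Derivation:
Initial moves: RRDRU
Fold: move[4]->D => RRDRD (positions: [(0, 0), (1, 0), (2, 0), (2, -1), (3, -1), (3, -2)])
Fold: move[1]->D => RDDRD (positions: [(0, 0), (1, 0), (1, -1), (1, -2), (2, -2), (2, -3)])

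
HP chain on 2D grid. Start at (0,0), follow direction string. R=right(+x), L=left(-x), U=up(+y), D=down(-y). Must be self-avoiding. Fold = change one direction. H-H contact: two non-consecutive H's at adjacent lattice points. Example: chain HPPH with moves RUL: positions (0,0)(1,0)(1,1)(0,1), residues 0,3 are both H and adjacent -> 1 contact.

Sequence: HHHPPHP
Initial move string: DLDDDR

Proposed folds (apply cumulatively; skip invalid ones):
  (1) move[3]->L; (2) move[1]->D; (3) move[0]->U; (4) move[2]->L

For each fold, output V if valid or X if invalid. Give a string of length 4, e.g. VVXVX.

Answer: VVXV

Derivation:
Initial: DLDDDR -> [(0, 0), (0, -1), (-1, -1), (-1, -2), (-1, -3), (-1, -4), (0, -4)]
Fold 1: move[3]->L => DLDLDR VALID
Fold 2: move[1]->D => DDDLDR VALID
Fold 3: move[0]->U => UDDLDR INVALID (collision), skipped
Fold 4: move[2]->L => DDLLDR VALID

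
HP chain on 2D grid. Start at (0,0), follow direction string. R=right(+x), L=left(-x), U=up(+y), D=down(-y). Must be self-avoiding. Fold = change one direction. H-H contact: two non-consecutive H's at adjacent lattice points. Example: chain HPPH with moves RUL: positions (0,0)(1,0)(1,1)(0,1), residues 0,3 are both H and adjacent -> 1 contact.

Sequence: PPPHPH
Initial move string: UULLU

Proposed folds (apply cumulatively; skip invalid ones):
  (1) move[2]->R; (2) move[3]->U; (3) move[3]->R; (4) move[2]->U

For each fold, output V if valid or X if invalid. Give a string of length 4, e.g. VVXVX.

Answer: XVXV

Derivation:
Initial: UULLU -> [(0, 0), (0, 1), (0, 2), (-1, 2), (-2, 2), (-2, 3)]
Fold 1: move[2]->R => UURLU INVALID (collision), skipped
Fold 2: move[3]->U => UULUU VALID
Fold 3: move[3]->R => UULRU INVALID (collision), skipped
Fold 4: move[2]->U => UUUUU VALID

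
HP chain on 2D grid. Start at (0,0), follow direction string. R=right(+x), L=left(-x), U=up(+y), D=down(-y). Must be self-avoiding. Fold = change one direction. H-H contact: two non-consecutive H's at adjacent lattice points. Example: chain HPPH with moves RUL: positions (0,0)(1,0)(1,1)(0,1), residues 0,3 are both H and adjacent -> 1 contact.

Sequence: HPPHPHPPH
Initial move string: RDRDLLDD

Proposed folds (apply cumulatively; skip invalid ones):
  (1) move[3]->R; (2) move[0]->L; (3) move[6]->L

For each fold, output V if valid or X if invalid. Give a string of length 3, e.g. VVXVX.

Answer: XVV

Derivation:
Initial: RDRDLLDD -> [(0, 0), (1, 0), (1, -1), (2, -1), (2, -2), (1, -2), (0, -2), (0, -3), (0, -4)]
Fold 1: move[3]->R => RDRRLLDD INVALID (collision), skipped
Fold 2: move[0]->L => LDRDLLDD VALID
Fold 3: move[6]->L => LDRDLLLD VALID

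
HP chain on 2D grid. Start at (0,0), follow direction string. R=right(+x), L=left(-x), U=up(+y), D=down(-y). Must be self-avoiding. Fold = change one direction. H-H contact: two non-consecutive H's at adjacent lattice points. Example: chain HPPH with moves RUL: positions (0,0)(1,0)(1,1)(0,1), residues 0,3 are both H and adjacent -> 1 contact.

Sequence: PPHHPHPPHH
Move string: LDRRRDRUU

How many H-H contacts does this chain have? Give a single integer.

Positions: [(0, 0), (-1, 0), (-1, -1), (0, -1), (1, -1), (2, -1), (2, -2), (3, -2), (3, -1), (3, 0)]
H-H contact: residue 5 @(2,-1) - residue 8 @(3, -1)

Answer: 1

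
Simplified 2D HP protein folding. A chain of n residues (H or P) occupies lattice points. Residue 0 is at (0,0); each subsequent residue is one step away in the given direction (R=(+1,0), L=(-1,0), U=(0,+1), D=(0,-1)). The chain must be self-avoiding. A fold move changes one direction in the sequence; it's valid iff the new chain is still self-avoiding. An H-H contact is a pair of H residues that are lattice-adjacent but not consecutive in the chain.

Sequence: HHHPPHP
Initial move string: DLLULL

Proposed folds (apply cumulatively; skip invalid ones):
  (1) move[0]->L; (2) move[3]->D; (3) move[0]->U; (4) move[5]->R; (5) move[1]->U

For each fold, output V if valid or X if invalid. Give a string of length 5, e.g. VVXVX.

Answer: VVVXV

Derivation:
Initial: DLLULL -> [(0, 0), (0, -1), (-1, -1), (-2, -1), (-2, 0), (-3, 0), (-4, 0)]
Fold 1: move[0]->L => LLLULL VALID
Fold 2: move[3]->D => LLLDLL VALID
Fold 3: move[0]->U => ULLDLL VALID
Fold 4: move[5]->R => ULLDLR INVALID (collision), skipped
Fold 5: move[1]->U => UULDLL VALID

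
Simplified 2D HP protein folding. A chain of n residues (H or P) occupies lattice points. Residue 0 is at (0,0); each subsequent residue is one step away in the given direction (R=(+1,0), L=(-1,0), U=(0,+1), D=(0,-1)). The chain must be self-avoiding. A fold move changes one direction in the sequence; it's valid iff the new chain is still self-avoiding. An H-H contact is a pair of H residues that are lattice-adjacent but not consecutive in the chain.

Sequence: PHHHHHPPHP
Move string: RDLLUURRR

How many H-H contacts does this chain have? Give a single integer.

Positions: [(0, 0), (1, 0), (1, -1), (0, -1), (-1, -1), (-1, 0), (-1, 1), (0, 1), (1, 1), (2, 1)]
H-H contact: residue 1 @(1,0) - residue 8 @(1, 1)

Answer: 1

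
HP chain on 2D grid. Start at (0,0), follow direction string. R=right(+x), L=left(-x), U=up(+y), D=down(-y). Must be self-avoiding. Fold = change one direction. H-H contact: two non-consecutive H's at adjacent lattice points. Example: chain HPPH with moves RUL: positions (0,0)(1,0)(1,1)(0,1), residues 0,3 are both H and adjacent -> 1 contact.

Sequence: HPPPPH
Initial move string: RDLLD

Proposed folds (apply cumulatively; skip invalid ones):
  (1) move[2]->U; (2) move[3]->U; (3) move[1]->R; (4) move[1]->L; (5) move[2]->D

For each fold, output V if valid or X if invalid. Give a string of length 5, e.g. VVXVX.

Answer: XXXXV

Derivation:
Initial: RDLLD -> [(0, 0), (1, 0), (1, -1), (0, -1), (-1, -1), (-1, -2)]
Fold 1: move[2]->U => RDULD INVALID (collision), skipped
Fold 2: move[3]->U => RDLUD INVALID (collision), skipped
Fold 3: move[1]->R => RRLLD INVALID (collision), skipped
Fold 4: move[1]->L => RLLLD INVALID (collision), skipped
Fold 5: move[2]->D => RDDLD VALID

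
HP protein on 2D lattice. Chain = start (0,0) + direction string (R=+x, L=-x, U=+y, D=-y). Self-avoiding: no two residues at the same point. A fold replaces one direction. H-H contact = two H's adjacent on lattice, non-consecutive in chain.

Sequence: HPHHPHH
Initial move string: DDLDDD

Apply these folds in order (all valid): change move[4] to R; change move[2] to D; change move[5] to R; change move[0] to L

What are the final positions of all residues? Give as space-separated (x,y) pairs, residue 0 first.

Answer: (0,0) (-1,0) (-1,-1) (-1,-2) (-1,-3) (0,-3) (1,-3)

Derivation:
Initial moves: DDLDDD
Fold: move[4]->R => DDLDRD (positions: [(0, 0), (0, -1), (0, -2), (-1, -2), (-1, -3), (0, -3), (0, -4)])
Fold: move[2]->D => DDDDRD (positions: [(0, 0), (0, -1), (0, -2), (0, -3), (0, -4), (1, -4), (1, -5)])
Fold: move[5]->R => DDDDRR (positions: [(0, 0), (0, -1), (0, -2), (0, -3), (0, -4), (1, -4), (2, -4)])
Fold: move[0]->L => LDDDRR (positions: [(0, 0), (-1, 0), (-1, -1), (-1, -2), (-1, -3), (0, -3), (1, -3)])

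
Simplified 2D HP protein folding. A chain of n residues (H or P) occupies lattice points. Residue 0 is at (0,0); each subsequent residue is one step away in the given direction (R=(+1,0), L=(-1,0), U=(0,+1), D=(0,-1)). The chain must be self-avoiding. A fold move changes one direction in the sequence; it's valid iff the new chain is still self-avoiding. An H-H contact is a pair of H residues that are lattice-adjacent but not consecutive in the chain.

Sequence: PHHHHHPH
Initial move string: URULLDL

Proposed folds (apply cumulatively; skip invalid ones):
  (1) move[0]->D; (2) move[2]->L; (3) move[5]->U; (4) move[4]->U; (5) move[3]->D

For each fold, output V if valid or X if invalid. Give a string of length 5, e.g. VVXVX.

Initial: URULLDL -> [(0, 0), (0, 1), (1, 1), (1, 2), (0, 2), (-1, 2), (-1, 1), (-2, 1)]
Fold 1: move[0]->D => DRULLDL INVALID (collision), skipped
Fold 2: move[2]->L => URLLLDL INVALID (collision), skipped
Fold 3: move[5]->U => URULLUL VALID
Fold 4: move[4]->U => URULUUL VALID
Fold 5: move[3]->D => URUDUUL INVALID (collision), skipped

Answer: XXVVX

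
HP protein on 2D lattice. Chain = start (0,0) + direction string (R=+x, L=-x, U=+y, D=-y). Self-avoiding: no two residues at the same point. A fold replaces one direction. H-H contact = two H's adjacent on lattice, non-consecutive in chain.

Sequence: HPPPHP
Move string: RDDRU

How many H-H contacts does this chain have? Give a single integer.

Answer: 0

Derivation:
Positions: [(0, 0), (1, 0), (1, -1), (1, -2), (2, -2), (2, -1)]
No H-H contacts found.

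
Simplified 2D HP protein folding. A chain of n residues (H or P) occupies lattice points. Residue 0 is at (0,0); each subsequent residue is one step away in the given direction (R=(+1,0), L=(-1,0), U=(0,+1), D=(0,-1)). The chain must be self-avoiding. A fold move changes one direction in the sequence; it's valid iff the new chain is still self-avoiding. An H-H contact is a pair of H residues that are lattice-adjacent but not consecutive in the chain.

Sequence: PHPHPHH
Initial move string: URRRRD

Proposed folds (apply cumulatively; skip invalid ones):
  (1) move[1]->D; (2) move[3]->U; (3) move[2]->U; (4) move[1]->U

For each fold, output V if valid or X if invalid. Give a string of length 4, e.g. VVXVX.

Initial: URRRRD -> [(0, 0), (0, 1), (1, 1), (2, 1), (3, 1), (4, 1), (4, 0)]
Fold 1: move[1]->D => UDRRRD INVALID (collision), skipped
Fold 2: move[3]->U => URRURD VALID
Fold 3: move[2]->U => URUURD VALID
Fold 4: move[1]->U => UUUURD VALID

Answer: XVVV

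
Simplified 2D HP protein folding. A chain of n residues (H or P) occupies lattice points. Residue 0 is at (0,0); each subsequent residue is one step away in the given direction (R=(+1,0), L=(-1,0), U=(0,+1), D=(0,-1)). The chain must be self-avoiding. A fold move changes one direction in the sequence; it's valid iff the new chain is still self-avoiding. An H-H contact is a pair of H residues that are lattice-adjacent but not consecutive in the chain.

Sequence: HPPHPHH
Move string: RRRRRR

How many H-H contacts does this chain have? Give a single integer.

Positions: [(0, 0), (1, 0), (2, 0), (3, 0), (4, 0), (5, 0), (6, 0)]
No H-H contacts found.

Answer: 0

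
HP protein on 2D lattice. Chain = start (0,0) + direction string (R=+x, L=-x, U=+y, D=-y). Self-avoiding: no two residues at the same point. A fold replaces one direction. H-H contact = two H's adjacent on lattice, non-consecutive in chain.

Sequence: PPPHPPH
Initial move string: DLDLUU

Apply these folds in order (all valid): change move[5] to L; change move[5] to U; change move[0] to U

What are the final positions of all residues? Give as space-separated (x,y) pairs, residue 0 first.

Initial moves: DLDLUU
Fold: move[5]->L => DLDLUL (positions: [(0, 0), (0, -1), (-1, -1), (-1, -2), (-2, -2), (-2, -1), (-3, -1)])
Fold: move[5]->U => DLDLUU (positions: [(0, 0), (0, -1), (-1, -1), (-1, -2), (-2, -2), (-2, -1), (-2, 0)])
Fold: move[0]->U => ULDLUU (positions: [(0, 0), (0, 1), (-1, 1), (-1, 0), (-2, 0), (-2, 1), (-2, 2)])

Answer: (0,0) (0,1) (-1,1) (-1,0) (-2,0) (-2,1) (-2,2)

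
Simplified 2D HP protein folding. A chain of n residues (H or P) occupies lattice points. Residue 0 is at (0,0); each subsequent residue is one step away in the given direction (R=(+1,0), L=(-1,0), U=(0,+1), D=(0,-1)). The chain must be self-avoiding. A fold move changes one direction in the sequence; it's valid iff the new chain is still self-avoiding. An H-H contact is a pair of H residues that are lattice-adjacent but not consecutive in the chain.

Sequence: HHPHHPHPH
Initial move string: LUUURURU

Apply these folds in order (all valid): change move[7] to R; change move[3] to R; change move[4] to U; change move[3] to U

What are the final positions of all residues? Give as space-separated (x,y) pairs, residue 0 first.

Answer: (0,0) (-1,0) (-1,1) (-1,2) (-1,3) (-1,4) (-1,5) (0,5) (1,5)

Derivation:
Initial moves: LUUURURU
Fold: move[7]->R => LUUURURR (positions: [(0, 0), (-1, 0), (-1, 1), (-1, 2), (-1, 3), (0, 3), (0, 4), (1, 4), (2, 4)])
Fold: move[3]->R => LUURRURR (positions: [(0, 0), (-1, 0), (-1, 1), (-1, 2), (0, 2), (1, 2), (1, 3), (2, 3), (3, 3)])
Fold: move[4]->U => LUURUURR (positions: [(0, 0), (-1, 0), (-1, 1), (-1, 2), (0, 2), (0, 3), (0, 4), (1, 4), (2, 4)])
Fold: move[3]->U => LUUUUURR (positions: [(0, 0), (-1, 0), (-1, 1), (-1, 2), (-1, 3), (-1, 4), (-1, 5), (0, 5), (1, 5)])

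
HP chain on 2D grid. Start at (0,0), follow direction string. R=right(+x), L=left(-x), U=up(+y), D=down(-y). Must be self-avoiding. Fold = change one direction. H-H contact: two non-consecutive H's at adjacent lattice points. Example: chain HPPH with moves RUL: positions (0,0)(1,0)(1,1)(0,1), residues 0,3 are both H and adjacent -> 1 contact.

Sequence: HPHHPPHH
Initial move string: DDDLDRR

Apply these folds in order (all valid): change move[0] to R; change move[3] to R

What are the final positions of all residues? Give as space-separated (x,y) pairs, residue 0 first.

Answer: (0,0) (1,0) (1,-1) (1,-2) (2,-2) (2,-3) (3,-3) (4,-3)

Derivation:
Initial moves: DDDLDRR
Fold: move[0]->R => RDDLDRR (positions: [(0, 0), (1, 0), (1, -1), (1, -2), (0, -2), (0, -3), (1, -3), (2, -3)])
Fold: move[3]->R => RDDRDRR (positions: [(0, 0), (1, 0), (1, -1), (1, -2), (2, -2), (2, -3), (3, -3), (4, -3)])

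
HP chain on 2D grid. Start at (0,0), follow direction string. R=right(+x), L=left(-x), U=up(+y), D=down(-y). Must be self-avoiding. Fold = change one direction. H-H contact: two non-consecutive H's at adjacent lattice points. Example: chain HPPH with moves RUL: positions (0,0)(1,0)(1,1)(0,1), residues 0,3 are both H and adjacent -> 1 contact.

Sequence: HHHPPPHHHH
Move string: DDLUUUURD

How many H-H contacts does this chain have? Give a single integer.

Answer: 2

Derivation:
Positions: [(0, 0), (0, -1), (0, -2), (-1, -2), (-1, -1), (-1, 0), (-1, 1), (-1, 2), (0, 2), (0, 1)]
H-H contact: residue 0 @(0,0) - residue 9 @(0, 1)
H-H contact: residue 6 @(-1,1) - residue 9 @(0, 1)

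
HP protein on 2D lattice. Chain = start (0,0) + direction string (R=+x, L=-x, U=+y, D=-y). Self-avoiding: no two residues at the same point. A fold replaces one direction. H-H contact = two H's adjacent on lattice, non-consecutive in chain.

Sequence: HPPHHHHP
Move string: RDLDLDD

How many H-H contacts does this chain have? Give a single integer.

Positions: [(0, 0), (1, 0), (1, -1), (0, -1), (0, -2), (-1, -2), (-1, -3), (-1, -4)]
H-H contact: residue 0 @(0,0) - residue 3 @(0, -1)

Answer: 1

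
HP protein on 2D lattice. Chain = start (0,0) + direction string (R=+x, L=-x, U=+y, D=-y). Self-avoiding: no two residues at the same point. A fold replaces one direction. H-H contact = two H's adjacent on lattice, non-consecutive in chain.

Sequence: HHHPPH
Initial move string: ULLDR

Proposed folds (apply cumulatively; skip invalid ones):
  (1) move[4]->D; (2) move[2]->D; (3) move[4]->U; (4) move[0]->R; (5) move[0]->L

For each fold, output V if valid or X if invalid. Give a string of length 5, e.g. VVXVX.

Initial: ULLDR -> [(0, 0), (0, 1), (-1, 1), (-2, 1), (-2, 0), (-1, 0)]
Fold 1: move[4]->D => ULLDD VALID
Fold 2: move[2]->D => ULDDD VALID
Fold 3: move[4]->U => ULDDU INVALID (collision), skipped
Fold 4: move[0]->R => RLDDD INVALID (collision), skipped
Fold 5: move[0]->L => LLDDD VALID

Answer: VVXXV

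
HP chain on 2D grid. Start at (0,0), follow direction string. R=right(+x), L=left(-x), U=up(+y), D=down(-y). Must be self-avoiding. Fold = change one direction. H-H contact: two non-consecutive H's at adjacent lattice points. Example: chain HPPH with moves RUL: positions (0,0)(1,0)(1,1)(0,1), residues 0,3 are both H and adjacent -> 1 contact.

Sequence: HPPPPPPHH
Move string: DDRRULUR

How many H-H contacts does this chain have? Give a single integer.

Positions: [(0, 0), (0, -1), (0, -2), (1, -2), (2, -2), (2, -1), (1, -1), (1, 0), (2, 0)]
H-H contact: residue 0 @(0,0) - residue 7 @(1, 0)

Answer: 1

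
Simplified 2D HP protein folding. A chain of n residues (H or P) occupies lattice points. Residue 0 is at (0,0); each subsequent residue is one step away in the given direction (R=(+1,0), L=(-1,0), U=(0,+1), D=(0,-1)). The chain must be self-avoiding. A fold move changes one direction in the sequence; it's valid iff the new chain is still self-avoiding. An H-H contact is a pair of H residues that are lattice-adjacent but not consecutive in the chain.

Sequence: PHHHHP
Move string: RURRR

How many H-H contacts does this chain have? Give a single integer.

Answer: 0

Derivation:
Positions: [(0, 0), (1, 0), (1, 1), (2, 1), (3, 1), (4, 1)]
No H-H contacts found.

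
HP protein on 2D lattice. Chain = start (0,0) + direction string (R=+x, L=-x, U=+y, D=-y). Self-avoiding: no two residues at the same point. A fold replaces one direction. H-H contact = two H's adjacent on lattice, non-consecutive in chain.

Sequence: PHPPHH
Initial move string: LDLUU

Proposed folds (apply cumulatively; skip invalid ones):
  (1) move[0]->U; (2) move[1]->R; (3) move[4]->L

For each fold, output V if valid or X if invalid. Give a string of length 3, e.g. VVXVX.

Initial: LDLUU -> [(0, 0), (-1, 0), (-1, -1), (-2, -1), (-2, 0), (-2, 1)]
Fold 1: move[0]->U => UDLUU INVALID (collision), skipped
Fold 2: move[1]->R => LRLUU INVALID (collision), skipped
Fold 3: move[4]->L => LDLUL VALID

Answer: XXV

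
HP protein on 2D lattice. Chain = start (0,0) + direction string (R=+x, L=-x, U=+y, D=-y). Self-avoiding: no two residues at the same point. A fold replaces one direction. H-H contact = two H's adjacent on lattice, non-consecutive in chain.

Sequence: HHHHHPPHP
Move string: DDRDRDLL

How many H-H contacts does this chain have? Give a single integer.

Positions: [(0, 0), (0, -1), (0, -2), (1, -2), (1, -3), (2, -3), (2, -4), (1, -4), (0, -4)]
H-H contact: residue 4 @(1,-3) - residue 7 @(1, -4)

Answer: 1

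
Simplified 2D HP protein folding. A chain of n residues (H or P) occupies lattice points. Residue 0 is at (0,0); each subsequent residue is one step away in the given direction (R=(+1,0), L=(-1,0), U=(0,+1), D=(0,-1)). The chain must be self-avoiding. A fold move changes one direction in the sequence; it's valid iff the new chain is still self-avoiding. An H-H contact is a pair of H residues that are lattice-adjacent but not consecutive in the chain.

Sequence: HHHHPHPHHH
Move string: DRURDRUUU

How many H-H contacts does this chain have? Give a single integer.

Positions: [(0, 0), (0, -1), (1, -1), (1, 0), (2, 0), (2, -1), (3, -1), (3, 0), (3, 1), (3, 2)]
H-H contact: residue 0 @(0,0) - residue 3 @(1, 0)
H-H contact: residue 2 @(1,-1) - residue 5 @(2, -1)

Answer: 2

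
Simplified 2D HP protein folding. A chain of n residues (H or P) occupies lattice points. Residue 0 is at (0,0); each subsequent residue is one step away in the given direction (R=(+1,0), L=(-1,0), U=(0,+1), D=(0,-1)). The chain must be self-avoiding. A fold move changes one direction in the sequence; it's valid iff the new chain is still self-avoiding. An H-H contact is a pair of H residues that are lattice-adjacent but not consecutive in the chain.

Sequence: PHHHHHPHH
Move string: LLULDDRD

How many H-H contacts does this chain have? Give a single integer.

Positions: [(0, 0), (-1, 0), (-2, 0), (-2, 1), (-3, 1), (-3, 0), (-3, -1), (-2, -1), (-2, -2)]
H-H contact: residue 2 @(-2,0) - residue 5 @(-3, 0)
H-H contact: residue 2 @(-2,0) - residue 7 @(-2, -1)

Answer: 2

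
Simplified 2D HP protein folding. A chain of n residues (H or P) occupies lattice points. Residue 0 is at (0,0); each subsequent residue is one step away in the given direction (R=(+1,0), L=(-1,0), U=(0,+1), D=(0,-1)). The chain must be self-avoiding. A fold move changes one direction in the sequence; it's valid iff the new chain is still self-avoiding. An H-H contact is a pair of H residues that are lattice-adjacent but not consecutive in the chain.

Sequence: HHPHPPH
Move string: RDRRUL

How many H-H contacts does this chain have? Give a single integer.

Positions: [(0, 0), (1, 0), (1, -1), (2, -1), (3, -1), (3, 0), (2, 0)]
H-H contact: residue 1 @(1,0) - residue 6 @(2, 0)
H-H contact: residue 3 @(2,-1) - residue 6 @(2, 0)

Answer: 2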